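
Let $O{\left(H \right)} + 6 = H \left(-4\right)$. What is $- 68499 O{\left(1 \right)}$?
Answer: $684990$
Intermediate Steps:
$O{\left(H \right)} = -6 - 4 H$ ($O{\left(H \right)} = -6 + H \left(-4\right) = -6 - 4 H$)
$- 68499 O{\left(1 \right)} = - 68499 \left(-6 - 4\right) = \left(-68499\right) \left(-10\right) = 684990$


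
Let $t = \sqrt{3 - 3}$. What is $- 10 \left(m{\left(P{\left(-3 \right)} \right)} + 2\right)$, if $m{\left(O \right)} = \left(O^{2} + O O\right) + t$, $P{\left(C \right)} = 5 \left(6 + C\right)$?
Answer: $-4520$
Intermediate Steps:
$t = 0$ ($t = \sqrt{0} = 0$)
$P{\left(C \right)} = 30 + 5 C$
$m{\left(O \right)} = 2 O^{2}$ ($m{\left(O \right)} = \left(O^{2} + O O\right) + 0 = \left(O^{2} + O^{2}\right) + 0 = 2 O^{2} + 0 = 2 O^{2}$)
$- 10 \left(m{\left(P{\left(-3 \right)} \right)} + 2\right) = - 10 \left(2 \left(30 + 5 \left(-3\right)\right)^{2} + 2\right) = - 10 \left(2 \left(30 - 15\right)^{2} + 2\right) = - 10 \left(2 \cdot 15^{2} + 2\right) = - 10 \left(2 \cdot 225 + 2\right) = - 10 \left(450 + 2\right) = \left(-10\right) 452 = -4520$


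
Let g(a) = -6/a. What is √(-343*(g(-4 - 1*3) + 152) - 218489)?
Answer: 11*I*√2239 ≈ 520.5*I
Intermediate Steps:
√(-343*(g(-4 - 1*3) + 152) - 218489) = √(-343*(-6/(-4 - 1*3) + 152) - 218489) = √(-343*(-6/(-4 - 3) + 152) - 218489) = √(-343*(-6/(-7) + 152) - 218489) = √(-343*(-6*(-⅐) + 152) - 218489) = √(-343*(6/7 + 152) - 218489) = √(-343*1070/7 - 218489) = √(-1*52430 - 218489) = √(-52430 - 218489) = √(-270919) = 11*I*√2239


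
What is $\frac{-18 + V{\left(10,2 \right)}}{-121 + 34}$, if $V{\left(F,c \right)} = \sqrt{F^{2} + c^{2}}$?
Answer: $\frac{6}{29} - \frac{2 \sqrt{26}}{87} \approx 0.089678$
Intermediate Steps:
$\frac{-18 + V{\left(10,2 \right)}}{-121 + 34} = \frac{-18 + \sqrt{10^{2} + 2^{2}}}{-121 + 34} = \frac{-18 + \sqrt{100 + 4}}{-87} = \left(-18 + \sqrt{104}\right) \left(- \frac{1}{87}\right) = \left(-18 + 2 \sqrt{26}\right) \left(- \frac{1}{87}\right) = \frac{6}{29} - \frac{2 \sqrt{26}}{87}$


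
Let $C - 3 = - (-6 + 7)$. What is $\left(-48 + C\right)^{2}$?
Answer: $2116$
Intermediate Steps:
$C = 2$ ($C = 3 - \left(-6 + 7\right) = 3 - 1 = 2$)
$\left(-48 + C\right)^{2} = \left(-48 + 2\right)^{2} = \left(-46\right)^{2} = 2116$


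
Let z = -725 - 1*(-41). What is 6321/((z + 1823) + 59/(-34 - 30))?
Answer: 134848/24279 ≈ 5.5541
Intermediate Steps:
z = -684 (z = -725 + 41 = -684)
6321/((z + 1823) + 59/(-34 - 30)) = 6321/((-684 + 1823) + 59/(-34 - 30)) = 6321/(1139 + 59/(-64)) = 6321/(1139 - 1/64*59) = 6321/(1139 - 59/64) = 6321/(72837/64) = 6321*(64/72837) = 134848/24279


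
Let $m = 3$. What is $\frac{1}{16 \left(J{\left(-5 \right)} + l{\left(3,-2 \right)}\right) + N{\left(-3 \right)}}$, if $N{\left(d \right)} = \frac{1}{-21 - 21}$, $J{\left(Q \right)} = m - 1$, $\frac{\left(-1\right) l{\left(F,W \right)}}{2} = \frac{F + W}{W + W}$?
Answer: $\frac{42}{1679} \approx 0.025015$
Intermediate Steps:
$l{\left(F,W \right)} = - \frac{F + W}{W}$ ($l{\left(F,W \right)} = - 2 \frac{F + W}{W + W} = - 2 \frac{F + W}{2 W} = - \frac{F + W}{W}$)
$J{\left(Q \right)} = 2$ ($J{\left(Q \right)} = 3 - 1 = 2$)
$N{\left(d \right)} = - \frac{1}{42}$ ($N{\left(d \right)} = \frac{1}{-42} = - \frac{1}{42}$)
$\frac{1}{16 \left(J{\left(-5 \right)} + l{\left(3,-2 \right)}\right) + N{\left(-3 \right)}} = \frac{1}{16 \left(2 + \frac{\left(-1\right) 3 - -2}{-2}\right) - \frac{1}{42}} = \frac{1}{16 \left(2 - \frac{-3 + 2}{2}\right) - \frac{1}{42}} = \frac{1}{16 \left(2 - - \frac{1}{2}\right) - \frac{1}{42}} = \frac{1}{16 \left(2 + \frac{1}{2}\right) - \frac{1}{42}} = \frac{1}{16 \cdot \frac{5}{2} - \frac{1}{42}} = \frac{1}{40 - \frac{1}{42}} = \frac{1}{\frac{1679}{42}} = \frac{42}{1679}$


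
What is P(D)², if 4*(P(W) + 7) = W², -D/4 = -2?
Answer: 81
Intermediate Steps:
D = 8 (D = -4*(-2) = 8)
P(W) = -7 + W²/4
P(D)² = (-7 + (¼)*8²)² = (-7 + (¼)*64)² = (-7 + 16)² = 9² = 81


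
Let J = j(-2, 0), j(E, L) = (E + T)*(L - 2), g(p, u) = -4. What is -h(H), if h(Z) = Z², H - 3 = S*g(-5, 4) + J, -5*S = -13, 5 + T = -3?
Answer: -3969/25 ≈ -158.76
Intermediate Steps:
T = -8 (T = -5 - 3 = -8)
j(E, L) = (-8 + E)*(-2 + L) (j(E, L) = (E - 8)*(L - 2) = (-8 + E)*(-2 + L))
S = 13/5 (S = -⅕*(-13) = 13/5 ≈ 2.6000)
J = 20 (J = 16 - 8*0 - 2*(-2) - 2*0 = 16 + 0 + 4 + 0 = 20)
H = 63/5 (H = 3 + ((13/5)*(-4) + 20) = 3 + (-52/5 + 20) = 3 + 48/5 = 63/5 ≈ 12.600)
-h(H) = -(63/5)² = -1*3969/25 = -3969/25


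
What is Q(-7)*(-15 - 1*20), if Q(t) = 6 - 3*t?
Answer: -945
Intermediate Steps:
Q(-7)*(-15 - 1*20) = (6 - 3*(-7))*(-15 - 1*20) = (6 + 21)*(-15 - 20) = 27*(-35) = -945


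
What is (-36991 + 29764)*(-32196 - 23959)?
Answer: 405832185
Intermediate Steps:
(-36991 + 29764)*(-32196 - 23959) = -7227*(-56155) = 405832185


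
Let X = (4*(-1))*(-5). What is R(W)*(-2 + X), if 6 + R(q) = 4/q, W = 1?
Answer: -36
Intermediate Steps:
R(q) = -6 + 4/q
X = 20 (X = -4*(-5) = 20)
R(W)*(-2 + X) = (-6 + 4/1)*(-2 + 20) = (-6 + 4*1)*18 = (-6 + 4)*18 = -2*18 = -36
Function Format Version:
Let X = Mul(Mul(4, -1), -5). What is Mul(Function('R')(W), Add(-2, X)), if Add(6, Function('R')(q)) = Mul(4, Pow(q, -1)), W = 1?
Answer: -36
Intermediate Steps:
Function('R')(q) = Add(-6, Mul(4, Pow(q, -1)))
X = 20 (X = Mul(-4, -5) = 20)
Mul(Function('R')(W), Add(-2, X)) = Mul(Add(-6, Mul(4, Pow(1, -1))), Add(-2, 20)) = Mul(Add(-6, Mul(4, 1)), 18) = Mul(Add(-6, 4), 18) = Mul(-2, 18) = -36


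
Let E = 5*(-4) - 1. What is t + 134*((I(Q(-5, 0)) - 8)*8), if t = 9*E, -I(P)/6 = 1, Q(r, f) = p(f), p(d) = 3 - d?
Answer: -15197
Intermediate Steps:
E = -21 (E = -20 - 1 = -21)
Q(r, f) = 3 - f
I(P) = -6 (I(P) = -6*1 = -6)
t = -189 (t = 9*(-21) = -189)
t + 134*((I(Q(-5, 0)) - 8)*8) = -189 + 134*((-6 - 8)*8) = -189 + 134*(-14*8) = -189 + 134*(-112) = -189 - 15008 = -15197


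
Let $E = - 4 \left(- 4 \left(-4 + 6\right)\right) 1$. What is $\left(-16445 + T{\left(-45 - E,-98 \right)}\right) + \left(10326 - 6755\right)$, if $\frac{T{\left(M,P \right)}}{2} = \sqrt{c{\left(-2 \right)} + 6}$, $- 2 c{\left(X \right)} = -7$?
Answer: $-12874 + \sqrt{38} \approx -12868.0$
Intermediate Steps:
$c{\left(X \right)} = \frac{7}{2}$ ($c{\left(X \right)} = \left(- \frac{1}{2}\right) \left(-7\right) = \frac{7}{2}$)
$E = 32$ ($E = - 4 \left(\left(-4\right) 2\right) 1 = \left(-4\right) \left(-8\right) 1 = 32 \cdot 1 = 32$)
$T{\left(M,P \right)} = \sqrt{38}$ ($T{\left(M,P \right)} = 2 \sqrt{\frac{7}{2} + 6} = 2 \sqrt{\frac{19}{2}} = 2 \frac{\sqrt{38}}{2} = \sqrt{38}$)
$\left(-16445 + T{\left(-45 - E,-98 \right)}\right) + \left(10326 - 6755\right) = \left(-16445 + \sqrt{38}\right) + \left(10326 - 6755\right) = \left(-16445 + \sqrt{38}\right) + 3571 = -12874 + \sqrt{38}$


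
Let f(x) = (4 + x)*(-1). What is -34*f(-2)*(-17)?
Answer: -1156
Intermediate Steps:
f(x) = -4 - x
-34*f(-2)*(-17) = -34*(-4 - 1*(-2))*(-17) = -34*(-4 + 2)*(-17) = -34*(-2)*(-17) = 68*(-17) = -1156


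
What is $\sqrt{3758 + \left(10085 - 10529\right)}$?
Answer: $\sqrt{3314} \approx 57.567$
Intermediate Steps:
$\sqrt{3758 + \left(10085 - 10529\right)} = \sqrt{3758 - 444} = \sqrt{3314}$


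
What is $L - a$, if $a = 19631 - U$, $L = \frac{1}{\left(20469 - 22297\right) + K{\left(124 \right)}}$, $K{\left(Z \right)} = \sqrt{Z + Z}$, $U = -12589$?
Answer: $- \frac{26914461937}{835334} - \frac{\sqrt{62}}{1670668} \approx -32220.0$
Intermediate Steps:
$K{\left(Z \right)} = \sqrt{2} \sqrt{Z}$ ($K{\left(Z \right)} = \sqrt{2 Z} = \sqrt{2} \sqrt{Z}$)
$L = \frac{1}{-1828 + 2 \sqrt{62}}$ ($L = \frac{1}{\left(20469 - 22297\right) + \sqrt{2} \sqrt{124}} = \frac{1}{\left(20469 - 22297\right) + \sqrt{2} \cdot 2 \sqrt{31}} = \frac{1}{-1828 + 2 \sqrt{62}} \approx -0.0005518$)
$a = 32220$ ($a = 19631 - -12589 = 19631 + 12589 = 32220$)
$L - a = \left(- \frac{457}{835334} - \frac{\sqrt{62}}{1670668}\right) - 32220 = - \frac{26914461937}{835334} - \frac{\sqrt{62}}{1670668}$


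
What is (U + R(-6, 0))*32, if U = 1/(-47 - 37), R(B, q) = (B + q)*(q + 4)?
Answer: -16136/21 ≈ -768.38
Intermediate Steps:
R(B, q) = (4 + q)*(B + q) (R(B, q) = (B + q)*(4 + q) = (4 + q)*(B + q))
U = -1/84 (U = 1/(-84) = -1/84 ≈ -0.011905)
(U + R(-6, 0))*32 = (-1/84 + (0**2 + 4*(-6) + 4*0 - 6*0))*32 = (-1/84 + (0 - 24 + 0 + 0))*32 = (-1/84 - 24)*32 = -2017/84*32 = -16136/21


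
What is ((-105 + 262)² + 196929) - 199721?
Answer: 21857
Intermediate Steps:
((-105 + 262)² + 196929) - 199721 = (157² + 196929) - 199721 = (24649 + 196929) - 199721 = 221578 - 199721 = 21857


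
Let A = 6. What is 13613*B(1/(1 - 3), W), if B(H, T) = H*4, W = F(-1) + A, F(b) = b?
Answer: -27226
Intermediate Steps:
W = 5 (W = -1 + 6 = 5)
B(H, T) = 4*H
13613*B(1/(1 - 3), W) = 13613*(4/(1 - 3)) = 13613*(4/(-2)) = 13613*(4*(-½)) = 13613*(-2) = -27226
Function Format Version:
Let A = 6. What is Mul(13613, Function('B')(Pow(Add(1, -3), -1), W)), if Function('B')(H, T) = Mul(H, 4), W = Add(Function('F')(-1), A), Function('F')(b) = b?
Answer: -27226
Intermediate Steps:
W = 5 (W = Add(-1, 6) = 5)
Function('B')(H, T) = Mul(4, H)
Mul(13613, Function('B')(Pow(Add(1, -3), -1), W)) = Mul(13613, Mul(4, Pow(Add(1, -3), -1))) = Mul(13613, Mul(4, Pow(-2, -1))) = Mul(13613, Mul(4, Rational(-1, 2))) = Mul(13613, -2) = -27226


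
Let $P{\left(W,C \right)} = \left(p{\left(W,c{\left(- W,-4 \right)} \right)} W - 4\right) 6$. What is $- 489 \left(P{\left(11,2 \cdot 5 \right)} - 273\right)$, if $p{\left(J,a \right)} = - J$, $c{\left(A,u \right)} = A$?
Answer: $500247$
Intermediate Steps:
$P{\left(W,C \right)} = -24 - 6 W^{2}$ ($P{\left(W,C \right)} = \left(- W W - 4\right) 6 = \left(- W^{2} - 4\right) 6 = \left(-4 - W^{2}\right) 6 = -24 - 6 W^{2}$)
$- 489 \left(P{\left(11,2 \cdot 5 \right)} - 273\right) = - 489 \left(\left(-24 - 6 \cdot 11^{2}\right) - 273\right) = - 489 \left(\left(-24 - 726\right) - 273\right) = - 489 \left(-750 - 273\right) = \left(-489\right) \left(-1023\right) = 500247$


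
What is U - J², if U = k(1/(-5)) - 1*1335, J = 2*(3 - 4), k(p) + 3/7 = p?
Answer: -46887/35 ≈ -1339.6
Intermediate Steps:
k(p) = -3/7 + p
J = -2 (J = 2*(-1) = -2)
U = -46747/35 (U = (-3/7 + 1/(-5)) - 1*1335 = (-3/7 - ⅕) - 1335 = -22/35 - 1335 = -46747/35 ≈ -1335.6)
U - J² = -46747/35 - 1*(-2)² = -46747/35 - 1*4 = -46747/35 - 4 = -46887/35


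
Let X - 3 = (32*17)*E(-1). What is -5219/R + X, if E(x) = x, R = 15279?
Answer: -8271158/15279 ≈ -541.34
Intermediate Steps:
X = -541 (X = 3 + (32*17)*(-1) = 3 + 544*(-1) = 3 - 544 = -541)
-5219/R + X = -5219/15279 - 541 = -8271158/15279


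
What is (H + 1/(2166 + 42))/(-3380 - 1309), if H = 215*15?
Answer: -7120801/10353312 ≈ -0.68778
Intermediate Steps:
H = 3225
(H + 1/(2166 + 42))/(-3380 - 1309) = (3225 + 1/(2166 + 42))/(-3380 - 1309) = (3225 + 1/2208)/(-4689) = (3225 + 1/2208)*(-1/4689) = (7120801/2208)*(-1/4689) = -7120801/10353312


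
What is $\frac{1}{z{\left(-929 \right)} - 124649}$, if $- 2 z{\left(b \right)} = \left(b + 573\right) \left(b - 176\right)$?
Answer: $- \frac{1}{321339} \approx -3.112 \cdot 10^{-6}$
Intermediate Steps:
$z{\left(b \right)} = - \frac{\left(-176 + b\right) \left(573 + b\right)}{2}$ ($z{\left(b \right)} = - \frac{\left(b + 573\right) \left(b - 176\right)}{2} = - \frac{\left(573 + b\right) \left(-176 + b\right)}{2} = - \frac{\left(-176 + b\right) \left(573 + b\right)}{2}$)
$\frac{1}{z{\left(-929 \right)} - 124649} = \frac{1}{\left(50424 - - \frac{368813}{2} - \frac{\left(-929\right)^{2}}{2}\right) - 124649} = \frac{1}{\left(50424 + \frac{368813}{2} - \frac{863041}{2}\right) - 124649} = \frac{1}{-196690 - 124649} = \frac{1}{-321339} = - \frac{1}{321339}$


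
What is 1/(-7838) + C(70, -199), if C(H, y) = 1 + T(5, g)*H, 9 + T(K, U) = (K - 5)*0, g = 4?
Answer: -4930103/7838 ≈ -629.00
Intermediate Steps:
T(K, U) = -9 (T(K, U) = -9 + (K - 5)*0 = -9 + (-5 + K)*0 = -9 + 0 = -9)
C(H, y) = 1 - 9*H
1/(-7838) + C(70, -199) = 1/(-7838) + (1 - 9*70) = -1/7838 + (1 - 630) = -1/7838 - 629 = -4930103/7838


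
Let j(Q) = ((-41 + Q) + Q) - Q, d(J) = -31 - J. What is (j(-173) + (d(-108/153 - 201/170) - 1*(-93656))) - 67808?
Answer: 4352831/170 ≈ 25605.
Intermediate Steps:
j(Q) = -41 + Q (j(Q) = (-41 + 2*Q) - Q = -41 + Q)
(j(-173) + (d(-108/153 - 201/170) - 1*(-93656))) - 67808 = ((-41 - 173) + ((-31 - (-108/153 - 201/170)) - 1*(-93656))) - 67808 = (-214 + ((-31 - (-108*1/153 - 201*1/170)) + 93656)) - 67808 = (-214 + ((-31 - (-12/17 - 201/170)) + 93656)) - 67808 = (-214 + ((-31 - 1*(-321/170)) + 93656)) - 67808 = (-214 + ((-31 + 321/170) + 93656)) - 67808 = (-214 + (-4949/170 + 93656)) - 67808 = (-214 + 15916571/170) - 67808 = 15880191/170 - 67808 = 4352831/170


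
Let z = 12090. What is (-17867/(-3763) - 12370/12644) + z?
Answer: 287706984759/23789686 ≈ 12094.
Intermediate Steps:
(-17867/(-3763) - 12370/12644) + z = (-17867/(-3763) - 12370/12644) + 12090 = (-17867*(-1/3763) - 12370*1/12644) + 12090 = (17867/3763 - 6185/6322) + 12090 = 89681019/23789686 + 12090 = 287706984759/23789686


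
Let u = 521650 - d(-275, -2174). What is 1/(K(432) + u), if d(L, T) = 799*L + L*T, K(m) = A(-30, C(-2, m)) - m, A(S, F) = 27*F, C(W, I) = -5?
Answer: 1/142958 ≈ 6.9951e-6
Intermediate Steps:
K(m) = -135 - m (K(m) = 27*(-5) - m = -135 - m)
u = 143525 (u = 521650 - (-275)*(799 - 2174) = 521650 - (-275)*(-1375) = 521650 - 1*378125 = 521650 - 378125 = 143525)
1/(K(432) + u) = 1/((-135 - 1*432) + 143525) = 1/((-135 - 432) + 143525) = 1/(-567 + 143525) = 1/142958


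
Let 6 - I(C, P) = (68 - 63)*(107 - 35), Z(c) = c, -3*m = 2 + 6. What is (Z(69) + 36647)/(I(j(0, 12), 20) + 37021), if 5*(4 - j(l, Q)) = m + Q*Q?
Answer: 36716/36667 ≈ 1.0013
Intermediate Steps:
m = -8/3 (m = -(2 + 6)/3 = -⅓*8 = -8/3 ≈ -2.6667)
j(l, Q) = 68/15 - Q²/5 (j(l, Q) = 4 - (-8/3 + Q*Q)/5 = 4 - (-8/3 + Q²)/5 = 4 + (8/15 - Q²/5) = 68/15 - Q²/5)
I(C, P) = -354 (I(C, P) = 6 - (68 - 63)*(107 - 35) = 6 - 5*72 = 6 - 1*360 = 6 - 360 = -354)
(Z(69) + 36647)/(I(j(0, 12), 20) + 37021) = (69 + 36647)/(-354 + 37021) = 36716/36667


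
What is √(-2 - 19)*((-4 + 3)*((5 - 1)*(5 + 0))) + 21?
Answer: 21 - 20*I*√21 ≈ 21.0 - 91.651*I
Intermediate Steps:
√(-2 - 19)*((-4 + 3)*((5 - 1)*(5 + 0))) + 21 = √(-21)*(-4*5) + 21 = (I*√21)*(-1*20) + 21 = (I*√21)*(-20) + 21 = -20*I*√21 + 21 = 21 - 20*I*√21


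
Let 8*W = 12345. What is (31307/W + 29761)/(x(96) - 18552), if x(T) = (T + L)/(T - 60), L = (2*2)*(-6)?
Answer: -367650001/228999750 ≈ -1.6055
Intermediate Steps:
W = 12345/8 (W = (⅛)*12345 = 12345/8 ≈ 1543.1)
L = -24 (L = 4*(-6) = -24)
x(T) = (-24 + T)/(-60 + T) (x(T) = (T - 24)/(T - 60) = (-24 + T)/(-60 + T))
(31307/W + 29761)/(x(96) - 18552) = (31307/(12345/8) + 29761)/((-24 + 96)/(-60 + 96) - 18552) = (31307*(8/12345) + 29761)/(72/36 - 18552) = (250456/12345 + 29761)/((1/36)*72 - 18552) = 367650001/(12345*(2 - 18552)) = (367650001/12345)/(-18550) = (367650001/12345)*(-1/18550) = -367650001/228999750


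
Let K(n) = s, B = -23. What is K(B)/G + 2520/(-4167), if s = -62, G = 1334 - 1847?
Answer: -114934/237519 ≈ -0.48389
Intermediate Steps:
G = -513
K(n) = -62
K(B)/G + 2520/(-4167) = -62/(-513) + 2520/(-4167) = -62*(-1/513) + 2520*(-1/4167) = 62/513 - 280/463 = -114934/237519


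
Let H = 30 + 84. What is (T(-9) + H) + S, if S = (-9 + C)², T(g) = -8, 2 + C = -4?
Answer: 331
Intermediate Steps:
C = -6 (C = -2 - 4 = -6)
S = 225 (S = (-9 - 6)² = (-15)² = 225)
H = 114
(T(-9) + H) + S = (-8 + 114) + 225 = 106 + 225 = 331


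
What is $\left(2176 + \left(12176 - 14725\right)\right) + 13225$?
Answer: $12852$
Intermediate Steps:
$\left(2176 + \left(12176 - 14725\right)\right) + 13225 = \left(2176 - 2549\right) + 13225 = -373 + 13225 = 12852$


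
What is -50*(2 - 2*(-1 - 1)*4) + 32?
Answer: -868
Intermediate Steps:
-50*(2 - 2*(-1 - 1)*4) + 32 = -50*(2 - 2*(-2)*4) + 32 = -50*(2 + 4*4) + 32 = -50*(2 + 16) + 32 = -50*18 + 32 = -900 + 32 = -868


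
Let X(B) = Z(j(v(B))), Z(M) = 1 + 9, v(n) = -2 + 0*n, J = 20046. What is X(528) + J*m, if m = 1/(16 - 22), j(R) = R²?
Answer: -3331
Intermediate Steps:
v(n) = -2 (v(n) = -2 + 0 = -2)
m = -⅙ (m = 1/(-6) = -⅙ ≈ -0.16667)
Z(M) = 10
X(B) = 10
X(528) + J*m = 10 + 20046*(-⅙) = 10 - 3341 = -3331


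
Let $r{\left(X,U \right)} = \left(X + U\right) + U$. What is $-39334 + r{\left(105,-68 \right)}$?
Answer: $-39365$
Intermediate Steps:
$r{\left(X,U \right)} = X + 2 U$ ($r{\left(X,U \right)} = \left(U + X\right) + U = X + 2 U$)
$-39334 + r{\left(105,-68 \right)} = -39334 + \left(105 + 2 \left(-68\right)\right) = -39334 + \left(105 - 136\right) = -39334 - 31 = -39365$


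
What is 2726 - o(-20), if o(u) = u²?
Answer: 2326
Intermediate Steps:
2726 - o(-20) = 2726 - 1*(-20)² = 2726 - 1*400 = 2726 - 400 = 2326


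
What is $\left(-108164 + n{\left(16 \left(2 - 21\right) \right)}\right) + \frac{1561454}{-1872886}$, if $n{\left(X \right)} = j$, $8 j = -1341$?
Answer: $- \frac{811577381095}{7491544} \approx -1.0833 \cdot 10^{5}$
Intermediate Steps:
$j = - \frac{1341}{8}$ ($j = \frac{1}{8} \left(-1341\right) = - \frac{1341}{8} \approx -167.63$)
$n{\left(X \right)} = - \frac{1341}{8}$
$\left(-108164 + n{\left(16 \left(2 - 21\right) \right)}\right) + \frac{1561454}{-1872886} = \left(-108164 - \frac{1341}{8}\right) + \frac{1561454}{-1872886} = - \frac{866653}{8} + 1561454 \left(- \frac{1}{1872886}\right) = - \frac{866653}{8} - \frac{780727}{936443} = - \frac{811577381095}{7491544}$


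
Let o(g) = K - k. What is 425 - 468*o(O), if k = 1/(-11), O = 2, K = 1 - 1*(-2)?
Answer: -11237/11 ≈ -1021.5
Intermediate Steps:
K = 3 (K = 1 + 2 = 3)
k = -1/11 (k = 1*(-1/11) = -1/11 ≈ -0.090909)
o(g) = 34/11 (o(g) = 3 - 1*(-1/11) = 3 + 1/11 = 34/11)
425 - 468*o(O) = 425 - 468*34/11 = 425 - 15912/11 = -11237/11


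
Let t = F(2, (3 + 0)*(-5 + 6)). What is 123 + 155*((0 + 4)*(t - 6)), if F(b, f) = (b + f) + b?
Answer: 743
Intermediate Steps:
F(b, f) = f + 2*b
t = 7 (t = (3 + 0)*(-5 + 6) + 2*2 = 3*1 + 4 = 3 + 4 = 7)
123 + 155*((0 + 4)*(t - 6)) = 123 + 155*((0 + 4)*(7 - 6)) = 123 + 155*(4*1) = 123 + 155*4 = 123 + 620 = 743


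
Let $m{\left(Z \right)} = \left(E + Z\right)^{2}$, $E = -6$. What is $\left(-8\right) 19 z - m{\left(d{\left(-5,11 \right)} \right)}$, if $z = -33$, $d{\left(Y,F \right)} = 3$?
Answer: $5007$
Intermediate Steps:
$m{\left(Z \right)} = \left(-6 + Z\right)^{2}$
$\left(-8\right) 19 z - m{\left(d{\left(-5,11 \right)} \right)} = \left(-8\right) 19 \left(-33\right) - \left(-6 + 3\right)^{2} = \left(-152\right) \left(-33\right) - \left(-3\right)^{2} = 5016 - 9 = 5007$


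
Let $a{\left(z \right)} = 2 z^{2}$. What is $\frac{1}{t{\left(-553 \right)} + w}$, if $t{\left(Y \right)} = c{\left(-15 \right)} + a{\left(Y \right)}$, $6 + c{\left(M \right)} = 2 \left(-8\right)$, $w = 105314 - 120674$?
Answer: $\frac{1}{596236} \approx 1.6772 \cdot 10^{-6}$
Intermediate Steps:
$w = -15360$
$c{\left(M \right)} = -22$ ($c{\left(M \right)} = -6 + 2 \left(-8\right) = -6 - 16 = -22$)
$t{\left(Y \right)} = -22 + 2 Y^{2}$
$\frac{1}{t{\left(-553 \right)} + w} = \frac{1}{\left(-22 + 2 \left(-553\right)^{2}\right) - 15360} = \frac{1}{\left(-22 + 2 \cdot 305809\right) - 15360} = \frac{1}{\left(-22 + 611618\right) - 15360} = \frac{1}{611596 - 15360} = \frac{1}{596236}$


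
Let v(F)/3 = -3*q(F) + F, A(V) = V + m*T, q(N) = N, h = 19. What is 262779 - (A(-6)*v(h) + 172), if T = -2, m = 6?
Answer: 260555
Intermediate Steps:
A(V) = -12 + V (A(V) = V + 6*(-2) = V - 12 = -12 + V)
v(F) = -6*F (v(F) = 3*(-3*F + F) = 3*(-2*F) = -6*F)
262779 - (A(-6)*v(h) + 172) = 262779 - ((-12 - 6)*(-6*19) + 172) = 262779 - (-18*(-114) + 172) = 262779 - (2052 + 172) = 262779 - 1*2224 = 262779 - 2224 = 260555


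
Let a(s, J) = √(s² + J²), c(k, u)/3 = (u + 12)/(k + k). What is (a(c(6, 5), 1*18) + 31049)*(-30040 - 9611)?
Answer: -1231123899 - 39651*√5473/4 ≈ -1.2319e+9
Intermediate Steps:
c(k, u) = 3*(12 + u)/(2*k) (c(k, u) = 3*((u + 12)/(k + k)) = 3*((12 + u)/((2*k))) = 3*((12 + u)*(1/(2*k))) = 3*((12 + u)/(2*k)) = 3*(12 + u)/(2*k))
a(s, J) = √(J² + s²)
(a(c(6, 5), 1*18) + 31049)*(-30040 - 9611) = (√((1*18)² + ((3/2)*(12 + 5)/6)²) + 31049)*(-30040 - 9611) = (√(18² + ((3/2)*(⅙)*17)²) + 31049)*(-39651) = (√(324 + (17/4)²) + 31049)*(-39651) = (√(324 + 289/16) + 31049)*(-39651) = (√(5473/16) + 31049)*(-39651) = (√5473/4 + 31049)*(-39651) = (31049 + √5473/4)*(-39651) = -1231123899 - 39651*√5473/4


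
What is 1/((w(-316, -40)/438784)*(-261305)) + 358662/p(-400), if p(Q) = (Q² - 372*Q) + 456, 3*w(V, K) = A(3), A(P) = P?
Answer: -20988205397/40405069540 ≈ -0.51944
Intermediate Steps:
w(V, K) = 1 (w(V, K) = (⅓)*3 = 1)
p(Q) = 456 + Q² - 372*Q
1/((w(-316, -40)/438784)*(-261305)) + 358662/p(-400) = 1/((1/438784)*(-261305)) + 358662/(456 + (-400)² - 372*(-400)) = -1/261305/(1*(1/438784)) + 358662/(456 + 160000 + 148800) = -1/261305/(1/438784) + 358662/309256 = 438784*(-1/261305) + 358662*(1/309256) = -438784/261305 + 179331/154628 = -20988205397/40405069540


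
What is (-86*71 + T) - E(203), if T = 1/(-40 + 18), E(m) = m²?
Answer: -1040931/22 ≈ -47315.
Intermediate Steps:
T = -1/22 (T = 1/(-22) = -1/22 ≈ -0.045455)
(-86*71 + T) - E(203) = (-86*71 - 1/22) - 1*203² = (-6106 - 1/22) - 1*41209 = -134333/22 - 41209 = -1040931/22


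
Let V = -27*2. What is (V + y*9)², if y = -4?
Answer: 8100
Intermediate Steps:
V = -54
(V + y*9)² = (-54 - 4*9)² = (-54 - 36)² = (-90)² = 8100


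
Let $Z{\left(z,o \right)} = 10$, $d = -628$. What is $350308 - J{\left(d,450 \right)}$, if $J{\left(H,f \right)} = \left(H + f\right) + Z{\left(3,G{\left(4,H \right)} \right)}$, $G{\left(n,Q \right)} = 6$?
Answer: $350476$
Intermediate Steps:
$J{\left(H,f \right)} = 10 + H + f$ ($J{\left(H,f \right)} = \left(H + f\right) + 10 = 10 + H + f$)
$350308 - J{\left(d,450 \right)} = 350308 - \left(10 - 628 + 450\right) = 350308 - -168 = 350308 + 168 = 350476$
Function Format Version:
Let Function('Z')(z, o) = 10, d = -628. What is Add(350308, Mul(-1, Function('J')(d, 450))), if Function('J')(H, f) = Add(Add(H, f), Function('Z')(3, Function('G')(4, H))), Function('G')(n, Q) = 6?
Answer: 350476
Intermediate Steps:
Function('J')(H, f) = Add(10, H, f) (Function('J')(H, f) = Add(Add(H, f), 10) = Add(10, H, f))
Add(350308, Mul(-1, Function('J')(d, 450))) = Add(350308, Mul(-1, Add(10, -628, 450))) = Add(350308, Mul(-1, -168)) = Add(350308, 168) = 350476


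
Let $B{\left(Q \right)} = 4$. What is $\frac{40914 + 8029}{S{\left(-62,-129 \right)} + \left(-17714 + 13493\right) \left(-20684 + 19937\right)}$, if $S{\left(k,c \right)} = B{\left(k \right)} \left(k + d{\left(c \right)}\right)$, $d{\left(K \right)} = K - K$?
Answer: $\frac{48943}{3152839} \approx 0.015523$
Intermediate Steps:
$d{\left(K \right)} = 0$
$S{\left(k,c \right)} = 4 k$ ($S{\left(k,c \right)} = 4 \left(k + 0\right) = 4 k$)
$\frac{40914 + 8029}{S{\left(-62,-129 \right)} + \left(-17714 + 13493\right) \left(-20684 + 19937\right)} = \frac{40914 + 8029}{4 \left(-62\right) + \left(-17714 + 13493\right) \left(-20684 + 19937\right)} = \frac{48943}{-248 - -3153087} = \frac{48943}{-248 + 3153087} = \frac{48943}{3152839}$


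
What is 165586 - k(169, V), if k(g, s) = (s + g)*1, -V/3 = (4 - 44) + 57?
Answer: 165468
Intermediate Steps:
V = -51 (V = -3*((4 - 44) + 57) = -3*(-40 + 57) = -3*17 = -51)
k(g, s) = g + s (k(g, s) = (g + s)*1 = g + s)
165586 - k(169, V) = 165586 - (169 - 51) = 165586 - 1*118 = 165586 - 118 = 165468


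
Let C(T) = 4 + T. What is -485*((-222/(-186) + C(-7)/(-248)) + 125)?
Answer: -15180015/248 ≈ -61210.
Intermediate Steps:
-485*((-222/(-186) + C(-7)/(-248)) + 125) = -485*((-222/(-186) + (4 - 7)/(-248)) + 125) = -485*((-222*(-1/186) - 3*(-1/248)) + 125) = -485*((37/31 + 3/248) + 125) = -485*(299/248 + 125) = -485*31299/248 = -15180015/248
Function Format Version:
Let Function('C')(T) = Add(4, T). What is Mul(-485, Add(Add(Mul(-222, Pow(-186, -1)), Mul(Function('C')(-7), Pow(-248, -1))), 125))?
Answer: Rational(-15180015, 248) ≈ -61210.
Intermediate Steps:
Mul(-485, Add(Add(Mul(-222, Pow(-186, -1)), Mul(Function('C')(-7), Pow(-248, -1))), 125)) = Mul(-485, Add(Add(Mul(-222, Pow(-186, -1)), Mul(Add(4, -7), Pow(-248, -1))), 125)) = Mul(-485, Add(Add(Mul(-222, Rational(-1, 186)), Mul(-3, Rational(-1, 248))), 125)) = Mul(-485, Add(Add(Rational(37, 31), Rational(3, 248)), 125)) = Mul(-485, Add(Rational(299, 248), 125)) = Mul(-485, Rational(31299, 248)) = Rational(-15180015, 248)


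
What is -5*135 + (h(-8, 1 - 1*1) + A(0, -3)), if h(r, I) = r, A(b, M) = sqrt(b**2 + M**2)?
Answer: -680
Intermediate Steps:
A(b, M) = sqrt(M**2 + b**2)
-5*135 + (h(-8, 1 - 1*1) + A(0, -3)) = -5*135 + (-8 + sqrt((-3)**2 + 0**2)) = -675 + (-8 + sqrt(9 + 0)) = -675 + (-8 + sqrt(9)) = -675 + (-8 + 3) = -675 - 5 = -680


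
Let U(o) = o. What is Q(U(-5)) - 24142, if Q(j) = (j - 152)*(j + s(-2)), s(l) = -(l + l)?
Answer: -23985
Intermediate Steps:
s(l) = -2*l
Q(j) = (-152 + j)*(4 + j) (Q(j) = (j - 152)*(j - 2*(-2)) = (-152 + j)*(j + 4) = (-152 + j)*(4 + j))
Q(U(-5)) - 24142 = (-608 + (-5)² - 148*(-5)) - 24142 = (-608 + 25 + 740) - 24142 = 157 - 24142 = -23985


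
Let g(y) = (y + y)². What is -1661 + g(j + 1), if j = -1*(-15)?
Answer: -637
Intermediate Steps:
j = 15
g(y) = 4*y² (g(y) = (2*y)² = 4*y²)
-1661 + g(j + 1) = -1661 + 4*(15 + 1)² = -1661 + 4*16² = -1661 + 4*256 = -1661 + 1024 = -637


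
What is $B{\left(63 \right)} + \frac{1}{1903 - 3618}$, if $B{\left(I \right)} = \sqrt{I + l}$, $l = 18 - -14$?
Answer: $- \frac{1}{1715} + \sqrt{95} \approx 9.7462$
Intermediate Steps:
$l = 32$ ($l = 18 + 14 = 32$)
$B{\left(I \right)} = \sqrt{32 + I}$ ($B{\left(I \right)} = \sqrt{I + 32} = \sqrt{32 + I}$)
$B{\left(63 \right)} + \frac{1}{1903 - 3618} = \sqrt{32 + 63} + \frac{1}{1903 - 3618} = \sqrt{95} + \frac{1}{-1715} = \sqrt{95} - \frac{1}{1715} = - \frac{1}{1715} + \sqrt{95}$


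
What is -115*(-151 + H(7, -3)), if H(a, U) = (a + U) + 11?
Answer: 15640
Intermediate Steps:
H(a, U) = 11 + U + a (H(a, U) = (U + a) + 11 = 11 + U + a)
-115*(-151 + H(7, -3)) = -115*(-151 + (11 - 3 + 7)) = -115*(-151 + 15) = -115*(-136) = 15640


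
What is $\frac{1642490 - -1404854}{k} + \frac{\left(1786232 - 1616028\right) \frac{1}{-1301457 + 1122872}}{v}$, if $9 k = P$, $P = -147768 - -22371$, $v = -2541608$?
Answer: $- \frac{20340710366511141}{93001353973330} \approx -218.71$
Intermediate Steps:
$P = -125397$ ($P = -147768 + 22371 = -125397$)
$k = -13933$ ($k = \frac{1}{9} \left(-125397\right) = -13933$)
$\frac{1642490 - -1404854}{k} + \frac{\left(1786232 - 1616028\right) \frac{1}{-1301457 + 1122872}}{v} = \frac{1642490 - -1404854}{-13933} + \frac{\left(1786232 - 1616028\right) \frac{1}{-1301457 + 1122872}}{-2541608} = \left(1642490 + 1404854\right) \left(- \frac{1}{13933}\right) + \frac{170204}{-178585} \left(- \frac{1}{2541608}\right) = 3047344 \left(- \frac{1}{13933}\right) + 170204 \left(- \frac{1}{178585}\right) \left(- \frac{1}{2541608}\right) = - \frac{3047344}{13933} - - \frac{2503}{6674898010} = - \frac{3047344}{13933} + \frac{2503}{6674898010} = - \frac{20340710366511141}{93001353973330}$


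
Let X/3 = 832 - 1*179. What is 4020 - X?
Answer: 2061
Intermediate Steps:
X = 1959 (X = 3*(832 - 1*179) = 3*(832 - 179) = 3*653 = 1959)
4020 - X = 4020 - 1*1959 = 4020 - 1959 = 2061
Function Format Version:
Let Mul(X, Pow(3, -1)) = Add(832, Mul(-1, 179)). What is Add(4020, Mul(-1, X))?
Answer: 2061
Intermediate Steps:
X = 1959 (X = Mul(3, Add(832, Mul(-1, 179))) = Mul(3, Add(832, -179)) = Mul(3, 653) = 1959)
Add(4020, Mul(-1, X)) = Add(4020, Mul(-1, 1959)) = Add(4020, -1959) = 2061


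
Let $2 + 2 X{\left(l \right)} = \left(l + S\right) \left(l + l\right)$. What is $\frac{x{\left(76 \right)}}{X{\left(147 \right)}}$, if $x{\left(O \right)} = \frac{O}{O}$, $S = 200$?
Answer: $\frac{1}{51008} \approx 1.9605 \cdot 10^{-5}$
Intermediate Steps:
$x{\left(O \right)} = 1$
$X{\left(l \right)} = -1 + l \left(200 + l\right)$ ($X{\left(l \right)} = -1 + \frac{\left(l + 200\right) \left(l + l\right)}{2} = -1 + \frac{\left(200 + l\right) 2 l}{2} = -1 + \frac{2 l \left(200 + l\right)}{2} = -1 + l \left(200 + l\right)$)
$\frac{x{\left(76 \right)}}{X{\left(147 \right)}} = 1 \frac{1}{-1 + 147^{2} + 200 \cdot 147} = 1 \frac{1}{-1 + 21609 + 29400} = 1 \cdot \frac{1}{51008} = \frac{1}{51008}$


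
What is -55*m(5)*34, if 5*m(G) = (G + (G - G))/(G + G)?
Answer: -187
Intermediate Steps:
m(G) = ⅒ (m(G) = ((G + (G - G))/(G + G))/5 = ((G + 0)/((2*G)))/5 = (G*(1/(2*G)))/5 = (⅕)*(½) = ⅒)
-55*m(5)*34 = -55*⅒*34 = -11/2*34 = -187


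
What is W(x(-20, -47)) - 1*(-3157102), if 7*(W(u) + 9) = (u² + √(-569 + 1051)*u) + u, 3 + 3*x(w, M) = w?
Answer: 198897319/63 - 23*√482/21 ≈ 3.1571e+6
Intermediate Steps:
x(w, M) = -1 + w/3
W(u) = -9 + u/7 + u²/7 + u*√482/7 (W(u) = -9 + ((u² + √(-569 + 1051)*u) + u)/7 = -9 + ((u² + √482*u) + u)/7 = -9 + ((u² + u*√482) + u)/7 = -9 + (u + u² + u*√482)/7 = -9 + (u/7 + u²/7 + u*√482/7) = -9 + u/7 + u²/7 + u*√482/7)
W(x(-20, -47)) - 1*(-3157102) = (-9 + (-1 + (⅓)*(-20))/7 + (-1 + (⅓)*(-20))²/7 + (-1 + (⅓)*(-20))*√482/7) - 1*(-3157102) = (-9 + (-1 - 20/3)/7 + (-1 - 20/3)²/7 + (-1 - 20/3)*√482/7) + 3157102 = (-9 + (⅐)*(-23/3) + (-23/3)²/7 + (⅐)*(-23/3)*√482) + 3157102 = (-9 - 23/21 + (⅐)*(529/9) - 23*√482/21) + 3157102 = (-9 - 23/21 + 529/63 - 23*√482/21) + 3157102 = (-107/63 - 23*√482/21) + 3157102 = 198897319/63 - 23*√482/21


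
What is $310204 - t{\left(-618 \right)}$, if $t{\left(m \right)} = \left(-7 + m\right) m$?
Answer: $-76046$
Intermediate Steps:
$t{\left(m \right)} = m \left(-7 + m\right)$
$310204 - t{\left(-618 \right)} = 310204 - - 618 \left(-7 - 618\right) = 310204 - \left(-618\right) \left(-625\right) = 310204 - 386250 = -76046$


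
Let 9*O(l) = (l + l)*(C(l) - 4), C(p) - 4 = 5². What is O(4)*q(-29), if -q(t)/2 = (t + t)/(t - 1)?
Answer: -2320/27 ≈ -85.926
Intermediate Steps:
C(p) = 29 (C(p) = 4 + 5² = 4 + 25 = 29)
O(l) = 50*l/9 (O(l) = ((l + l)*(29 - 4))/9 = ((2*l)*25)/9 = (50*l)/9 = 50*l/9)
q(t) = -4*t/(-1 + t) (q(t) = -2*(t + t)/(t - 1) = -2*2*t/(-1 + t) = -4*t/(-1 + t))
O(4)*q(-29) = ((50/9)*4)*(-4*(-29)/(-1 - 29)) = 200*(-4*(-29)/(-30))/9 = 200*(-4*(-29)*(-1/30))/9 = (200/9)*(-58/15) = -2320/27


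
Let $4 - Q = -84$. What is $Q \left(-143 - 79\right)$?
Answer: $-19536$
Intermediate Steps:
$Q = 88$ ($Q = 4 - -84 = 4 + 84 = 88$)
$Q \left(-143 - 79\right) = 88 \left(-143 - 79\right) = 88 \left(-222\right) = -19536$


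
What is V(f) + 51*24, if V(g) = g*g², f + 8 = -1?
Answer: 495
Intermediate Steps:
f = -9 (f = -8 - 1 = -9)
V(g) = g³
V(f) + 51*24 = (-9)³ + 51*24 = -729 + 1224 = 495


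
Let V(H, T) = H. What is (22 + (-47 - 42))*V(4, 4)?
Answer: -268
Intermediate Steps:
(22 + (-47 - 42))*V(4, 4) = (22 + (-47 - 42))*4 = (22 - 89)*4 = -67*4 = -268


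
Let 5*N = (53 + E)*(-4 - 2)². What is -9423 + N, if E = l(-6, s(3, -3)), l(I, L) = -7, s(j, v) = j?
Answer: -45459/5 ≈ -9091.8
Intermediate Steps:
E = -7
N = 1656/5 (N = ((53 - 7)*(-4 - 2)²)/5 = (46*(-6)²)/5 = (46*36)/5 = (⅕)*1656 = 1656/5 ≈ 331.20)
-9423 + N = -9423 + 1656/5 = -45459/5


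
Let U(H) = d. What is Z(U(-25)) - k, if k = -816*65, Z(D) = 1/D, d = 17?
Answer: 901681/17 ≈ 53040.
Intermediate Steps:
U(H) = 17
k = -53040
Z(U(-25)) - k = 1/17 - 1*(-53040) = 1/17 + 53040 = 901681/17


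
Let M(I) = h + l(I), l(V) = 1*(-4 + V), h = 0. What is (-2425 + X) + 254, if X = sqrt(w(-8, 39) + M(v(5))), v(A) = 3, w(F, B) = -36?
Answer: -2171 + I*sqrt(37) ≈ -2171.0 + 6.0828*I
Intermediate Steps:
l(V) = -4 + V
M(I) = -4 + I (M(I) = 0 + (-4 + I) = -4 + I)
X = I*sqrt(37) (X = sqrt(-36 + (-4 + 3)) = sqrt(-36 - 1) = sqrt(-37) = I*sqrt(37) ≈ 6.0828*I)
(-2425 + X) + 254 = (-2425 + I*sqrt(37)) + 254 = -2171 + I*sqrt(37)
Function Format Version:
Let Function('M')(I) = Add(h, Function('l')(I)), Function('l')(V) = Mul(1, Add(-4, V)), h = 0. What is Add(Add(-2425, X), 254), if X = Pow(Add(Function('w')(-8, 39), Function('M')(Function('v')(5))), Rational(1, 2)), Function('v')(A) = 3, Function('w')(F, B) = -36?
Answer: Add(-2171, Mul(I, Pow(37, Rational(1, 2)))) ≈ Add(-2171.0, Mul(6.0828, I))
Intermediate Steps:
Function('l')(V) = Add(-4, V)
Function('M')(I) = Add(-4, I) (Function('M')(I) = Add(0, Add(-4, I)) = Add(-4, I))
X = Mul(I, Pow(37, Rational(1, 2))) (X = Pow(Add(-36, Add(-4, 3)), Rational(1, 2)) = Pow(Add(-36, -1), Rational(1, 2)) = Pow(-37, Rational(1, 2)) = Mul(I, Pow(37, Rational(1, 2))) ≈ Mul(6.0828, I))
Add(Add(-2425, X), 254) = Add(Add(-2425, Mul(I, Pow(37, Rational(1, 2)))), 254) = Add(-2171, Mul(I, Pow(37, Rational(1, 2))))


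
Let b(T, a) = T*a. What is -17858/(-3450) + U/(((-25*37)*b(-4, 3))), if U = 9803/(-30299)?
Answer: 40039660639/7735334700 ≈ 5.1762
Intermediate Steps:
U = -9803/30299 (U = 9803*(-1/30299) = -9803/30299 ≈ -0.32354)
-17858/(-3450) + U/(((-25*37)*b(-4, 3))) = -17858/(-3450) - 9803/(30299*((-25*37)*(-4*3))) = -17858*(-1/3450) - 9803/(30299*((-925*(-12)))) = 8929/1725 - 9803/30299/11100 = 8929/1725 - 9803/30299*1/11100 = 8929/1725 - 9803/336318900 = 40039660639/7735334700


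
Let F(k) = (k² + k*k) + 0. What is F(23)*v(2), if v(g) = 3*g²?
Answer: 12696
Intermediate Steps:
F(k) = 2*k² (F(k) = (k² + k²) + 0 = 2*k² + 0 = 2*k²)
F(23)*v(2) = (2*23²)*(3*2²) = (2*529)*(3*4) = 1058*12 = 12696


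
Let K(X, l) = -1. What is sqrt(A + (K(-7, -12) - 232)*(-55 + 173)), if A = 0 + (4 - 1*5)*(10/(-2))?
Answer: 7*I*sqrt(561) ≈ 165.8*I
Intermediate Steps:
A = 5 (A = 0 + (4 - 5)*(10*(-1/2)) = 0 - 1*(-5) = 0 + 5 = 5)
sqrt(A + (K(-7, -12) - 232)*(-55 + 173)) = sqrt(5 + (-1 - 232)*(-55 + 173)) = sqrt(5 - 233*118) = sqrt(5 - 27494) = sqrt(-27489) = 7*I*sqrt(561)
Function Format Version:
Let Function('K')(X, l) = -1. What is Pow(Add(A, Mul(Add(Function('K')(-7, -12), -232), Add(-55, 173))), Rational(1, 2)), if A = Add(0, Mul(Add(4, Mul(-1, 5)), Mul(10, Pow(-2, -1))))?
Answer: Mul(7, I, Pow(561, Rational(1, 2))) ≈ Mul(165.80, I)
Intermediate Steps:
A = 5 (A = Add(0, Mul(Add(4, -5), Mul(10, Rational(-1, 2)))) = Add(0, Mul(-1, -5)) = Add(0, 5) = 5)
Pow(Add(A, Mul(Add(Function('K')(-7, -12), -232), Add(-55, 173))), Rational(1, 2)) = Pow(Add(5, Mul(Add(-1, -232), Add(-55, 173))), Rational(1, 2)) = Pow(Add(5, Mul(-233, 118)), Rational(1, 2)) = Pow(Add(5, -27494), Rational(1, 2)) = Pow(-27489, Rational(1, 2)) = Mul(7, I, Pow(561, Rational(1, 2)))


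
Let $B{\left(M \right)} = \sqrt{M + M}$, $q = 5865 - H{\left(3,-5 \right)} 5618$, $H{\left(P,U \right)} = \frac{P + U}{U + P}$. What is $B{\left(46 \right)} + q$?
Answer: $247 + 2 \sqrt{23} \approx 256.59$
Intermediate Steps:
$H{\left(P,U \right)} = 1$ ($H{\left(P,U \right)} = \frac{P + U}{P + U} = 1$)
$q = 247$ ($q = 5865 - 1 \cdot 5618 = 5865 - 5618 = 247$)
$B{\left(M \right)} = \sqrt{2} \sqrt{M}$ ($B{\left(M \right)} = \sqrt{2 M} = \sqrt{2} \sqrt{M}$)
$B{\left(46 \right)} + q = \sqrt{2} \sqrt{46} + 247 = 2 \sqrt{23} + 247 = 247 + 2 \sqrt{23}$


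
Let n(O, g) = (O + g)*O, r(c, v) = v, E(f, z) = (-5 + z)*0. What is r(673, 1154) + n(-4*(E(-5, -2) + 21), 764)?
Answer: -55966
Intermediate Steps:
E(f, z) = 0
n(O, g) = O*(O + g)
r(673, 1154) + n(-4*(E(-5, -2) + 21), 764) = 1154 + (-4*(0 + 21))*(-4*(0 + 21) + 764) = 1154 + (-4*21)*(-4*21 + 764) = 1154 - 84*(-84 + 764) = 1154 - 84*680 = 1154 - 57120 = -55966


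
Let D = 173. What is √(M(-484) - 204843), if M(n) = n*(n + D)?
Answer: I*√54319 ≈ 233.06*I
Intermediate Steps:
M(n) = n*(173 + n) (M(n) = n*(n + 173) = n*(173 + n))
√(M(-484) - 204843) = √(-484*(173 - 484) - 204843) = √(-484*(-311) - 204843) = √(150524 - 204843) = √(-54319) = I*√54319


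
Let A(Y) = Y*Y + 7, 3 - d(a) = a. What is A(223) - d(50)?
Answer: 49783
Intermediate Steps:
d(a) = 3 - a
A(Y) = 7 + Y**2 (A(Y) = Y**2 + 7 = 7 + Y**2)
A(223) - d(50) = (7 + 223**2) - (3 - 1*50) = (7 + 49729) - (3 - 50) = 49736 - 1*(-47) = 49736 + 47 = 49783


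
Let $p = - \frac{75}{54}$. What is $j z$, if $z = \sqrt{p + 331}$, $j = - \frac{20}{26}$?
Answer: $- \frac{5 \sqrt{11866}}{39} \approx -13.966$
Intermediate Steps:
$p = - \frac{25}{18}$ ($p = \left(-75\right) \frac{1}{54} = - \frac{25}{18} \approx -1.3889$)
$j = - \frac{10}{13}$ ($j = \left(-20\right) \frac{1}{26} = - \frac{10}{13} \approx -0.76923$)
$z = \frac{\sqrt{11866}}{6}$ ($z = \sqrt{- \frac{25}{18} + 331} = \sqrt{\frac{5933}{18}} = \frac{\sqrt{11866}}{6} \approx 18.155$)
$j z = - \frac{10 \frac{\sqrt{11866}}{6}}{13} = - \frac{5 \sqrt{11866}}{39}$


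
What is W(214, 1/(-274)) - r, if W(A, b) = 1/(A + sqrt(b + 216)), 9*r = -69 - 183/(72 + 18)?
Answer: 26629722371/3372008670 - sqrt(16216142)/12488921 ≈ 7.8970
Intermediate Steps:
r = -2131/270 (r = (-69 - 183/(72 + 18))/9 = (-69 - 183/90)/9 = (-69 + (1/90)*(-183))/9 = (-69 - 61/30)/9 = (1/9)*(-2131/30) = -2131/270 ≈ -7.8926)
W(A, b) = 1/(A + sqrt(216 + b))
W(214, 1/(-274)) - r = 1/(214 + sqrt(216 + 1/(-274))) - 1*(-2131/270) = 1/(214 + sqrt(216 - 1/274)) + 2131/270 = 1/(214 + sqrt(59183/274)) + 2131/270 = 1/(214 + sqrt(16216142)/274) + 2131/270 = 2131/270 + 1/(214 + sqrt(16216142)/274)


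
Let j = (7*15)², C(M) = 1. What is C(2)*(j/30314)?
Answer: 11025/30314 ≈ 0.36369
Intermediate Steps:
j = 11025 (j = 105² = 11025)
C(2)*(j/30314) = 1*(11025/30314) = 11025/30314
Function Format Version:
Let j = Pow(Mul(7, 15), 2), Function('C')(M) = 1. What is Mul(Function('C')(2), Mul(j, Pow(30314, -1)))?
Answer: Rational(11025, 30314) ≈ 0.36369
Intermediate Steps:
j = 11025 (j = Pow(105, 2) = 11025)
Mul(Function('C')(2), Mul(j, Pow(30314, -1))) = Mul(1, Mul(11025, Pow(30314, -1))) = Mul(1, Mul(11025, Rational(1, 30314))) = Mul(1, Rational(11025, 30314)) = Rational(11025, 30314)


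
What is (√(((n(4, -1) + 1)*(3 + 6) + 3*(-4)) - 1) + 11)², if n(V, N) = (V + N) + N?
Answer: (11 + √14)² ≈ 217.32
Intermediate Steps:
n(V, N) = V + 2*N (n(V, N) = (N + V) + N = V + 2*N)
(√(((n(4, -1) + 1)*(3 + 6) + 3*(-4)) - 1) + 11)² = (√((((4 + 2*(-1)) + 1)*(3 + 6) + 3*(-4)) - 1) + 11)² = (√((((4 - 2) + 1)*9 - 12) - 1) + 11)² = (√(((2 + 1)*9 - 12) - 1) + 11)² = (√((3*9 - 12) - 1) + 11)² = (√((27 - 12) - 1) + 11)² = (√(15 - 1) + 11)² = (√14 + 11)² = (11 + √14)²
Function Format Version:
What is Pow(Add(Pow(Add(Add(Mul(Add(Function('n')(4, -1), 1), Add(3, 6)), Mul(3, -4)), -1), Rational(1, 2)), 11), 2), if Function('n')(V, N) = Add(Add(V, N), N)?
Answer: Pow(Add(11, Pow(14, Rational(1, 2))), 2) ≈ 217.32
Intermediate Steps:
Function('n')(V, N) = Add(V, Mul(2, N)) (Function('n')(V, N) = Add(Add(N, V), N) = Add(V, Mul(2, N)))
Pow(Add(Pow(Add(Add(Mul(Add(Function('n')(4, -1), 1), Add(3, 6)), Mul(3, -4)), -1), Rational(1, 2)), 11), 2) = Pow(Add(Pow(Add(Add(Mul(Add(Add(4, Mul(2, -1)), 1), Add(3, 6)), Mul(3, -4)), -1), Rational(1, 2)), 11), 2) = Pow(Add(Pow(Add(Add(Mul(Add(Add(4, -2), 1), 9), -12), -1), Rational(1, 2)), 11), 2) = Pow(Add(Pow(Add(Add(Mul(Add(2, 1), 9), -12), -1), Rational(1, 2)), 11), 2) = Pow(Add(Pow(Add(Add(Mul(3, 9), -12), -1), Rational(1, 2)), 11), 2) = Pow(Add(Pow(Add(Add(27, -12), -1), Rational(1, 2)), 11), 2) = Pow(Add(Pow(Add(15, -1), Rational(1, 2)), 11), 2) = Pow(Add(Pow(14, Rational(1, 2)), 11), 2) = Pow(Add(11, Pow(14, Rational(1, 2))), 2)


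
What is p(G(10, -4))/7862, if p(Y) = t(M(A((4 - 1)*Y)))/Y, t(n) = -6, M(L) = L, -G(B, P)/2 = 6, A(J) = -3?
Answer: 1/15724 ≈ 6.3597e-5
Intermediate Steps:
G(B, P) = -12 (G(B, P) = -2*6 = -12)
p(Y) = -6/Y
p(G(10, -4))/7862 = -6/(-12)/7862 = -6*(-1/12)*(1/7862) = (½)*(1/7862) = 1/15724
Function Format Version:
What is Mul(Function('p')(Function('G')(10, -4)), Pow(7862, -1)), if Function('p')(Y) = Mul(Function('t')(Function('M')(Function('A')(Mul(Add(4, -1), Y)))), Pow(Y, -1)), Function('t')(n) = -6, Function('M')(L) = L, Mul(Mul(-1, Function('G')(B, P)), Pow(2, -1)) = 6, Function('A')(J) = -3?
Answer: Rational(1, 15724) ≈ 6.3597e-5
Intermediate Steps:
Function('G')(B, P) = -12 (Function('G')(B, P) = Mul(-2, 6) = -12)
Function('p')(Y) = Mul(-6, Pow(Y, -1))
Mul(Function('p')(Function('G')(10, -4)), Pow(7862, -1)) = Mul(Mul(-6, Pow(-12, -1)), Pow(7862, -1)) = Mul(Mul(-6, Rational(-1, 12)), Rational(1, 7862)) = Mul(Rational(1, 2), Rational(1, 7862)) = Rational(1, 15724)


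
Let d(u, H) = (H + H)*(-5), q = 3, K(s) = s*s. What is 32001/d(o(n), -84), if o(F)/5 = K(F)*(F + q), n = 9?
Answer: 10667/280 ≈ 38.096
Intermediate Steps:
K(s) = s²
o(F) = 5*F²*(3 + F) (o(F) = 5*(F²*(F + 3)) = 5*(F²*(3 + F)) = 5*F²*(3 + F))
d(u, H) = -10*H (d(u, H) = (2*H)*(-5) = -10*H)
32001/d(o(n), -84) = 32001/((-10*(-84))) = 32001/840 = 32001*(1/840) = 10667/280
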